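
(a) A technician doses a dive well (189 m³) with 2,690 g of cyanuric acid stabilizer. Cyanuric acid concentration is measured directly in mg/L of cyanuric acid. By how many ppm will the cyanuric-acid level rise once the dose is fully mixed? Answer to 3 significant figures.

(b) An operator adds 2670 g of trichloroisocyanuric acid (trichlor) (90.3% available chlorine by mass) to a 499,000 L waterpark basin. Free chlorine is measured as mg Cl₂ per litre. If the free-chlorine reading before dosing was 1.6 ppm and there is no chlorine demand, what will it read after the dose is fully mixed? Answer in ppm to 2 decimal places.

(a) 14.2 ppm; (b) 6.43 ppm

(a) Volume: 189 m³ = 189,000 L.
(a) Rise: 2,690 g / 189,000 L × 1000 = 14.23 mg/L.

(b) Available chlorine delivered: 2670 g × 0.903 = 2411 g as Cl₂.
(b) Concentration rise: 2411 g / 499,000 L = 4.832 mg/L = 4.83 ppm.
(b) Final FC: 1.6 + 4.83 = 6.43 ppm.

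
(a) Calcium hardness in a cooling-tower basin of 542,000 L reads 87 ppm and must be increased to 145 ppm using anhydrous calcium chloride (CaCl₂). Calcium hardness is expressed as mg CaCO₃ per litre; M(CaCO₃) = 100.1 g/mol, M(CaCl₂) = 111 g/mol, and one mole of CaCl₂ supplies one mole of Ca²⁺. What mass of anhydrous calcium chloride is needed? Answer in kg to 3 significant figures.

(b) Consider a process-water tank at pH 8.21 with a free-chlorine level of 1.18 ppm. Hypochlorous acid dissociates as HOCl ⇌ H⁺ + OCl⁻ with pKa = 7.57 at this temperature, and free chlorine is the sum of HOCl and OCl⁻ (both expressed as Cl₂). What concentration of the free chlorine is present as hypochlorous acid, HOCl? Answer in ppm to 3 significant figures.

(a) Hardness to add: (145 − 87) = 58 mg/L as CaCO₃ × 542,000 L = 31,440 g as CaCO₃.
(a) Moles of Ca²⁺ (1 mol Ca²⁺ ≡ 1 mol CaCO₃): 31,440 / 100.1 g/mol = 314 mol.
(a) Mass of CaCl₂: 314 × 111 = 34,860 g.

(b) [OCl⁻]/[HOCl] = 10^(pH − pKa) = 10^(8.21 − 7.57) = 10^0.64 = 4.365.
(b) Fraction as HOCl = 1 / (1 + 4.365) = 0.1864.
(b) HOCl = 0.1864 × 1.18 ppm = 0.2199 ppm.

(a) 34.9 kg; (b) 0.220 ppm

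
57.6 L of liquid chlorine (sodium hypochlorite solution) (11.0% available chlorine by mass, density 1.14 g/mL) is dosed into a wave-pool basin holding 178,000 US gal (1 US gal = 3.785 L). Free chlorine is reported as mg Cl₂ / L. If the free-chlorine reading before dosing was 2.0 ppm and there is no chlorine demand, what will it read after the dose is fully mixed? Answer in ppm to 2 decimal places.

Volume: 178,000 US gal × 3.785 L/gal = 673,730 L.
Mass of solution: 57.6 L × 1000 mL/L × 1.14 g/mL = 65,660 g.
Available chlorine delivered: 65,660 g × 0.11 = 7223 g as Cl₂.
Concentration rise: 7223 g / 673,730 L = 10.72 mg/L = 10.72 ppm.
Final FC: 2.0 + 10.72 = 12.72 ppm.

12.72 ppm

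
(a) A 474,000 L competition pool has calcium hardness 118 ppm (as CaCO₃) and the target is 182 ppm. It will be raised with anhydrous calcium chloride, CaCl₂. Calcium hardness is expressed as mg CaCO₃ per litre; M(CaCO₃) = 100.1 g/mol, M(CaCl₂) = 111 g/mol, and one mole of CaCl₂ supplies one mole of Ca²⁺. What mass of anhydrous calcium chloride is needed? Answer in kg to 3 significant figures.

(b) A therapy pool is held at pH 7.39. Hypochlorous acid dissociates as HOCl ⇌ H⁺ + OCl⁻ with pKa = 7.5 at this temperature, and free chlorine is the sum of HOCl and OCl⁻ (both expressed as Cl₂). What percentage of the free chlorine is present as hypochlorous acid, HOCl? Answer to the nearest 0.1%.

(a) Hardness to add: (182 − 118) = 64 mg/L as CaCO₃ × 474,000 L = 30,340 g as CaCO₃.
(a) Moles of Ca²⁺ (1 mol Ca²⁺ ≡ 1 mol CaCO₃): 30,340 / 100.1 g/mol = 303.1 mol.
(a) Mass of CaCl₂: 303.1 × 111 = 33,640 g.

(b) [OCl⁻]/[HOCl] = 10^(pH − pKa) = 10^(7.39 − 7.5) = 10^-0.11 = 0.7762.
(b) Fraction as HOCl = 1 / (1 + 0.7762) = 0.563.

(a) 33.6 kg; (b) 56.3%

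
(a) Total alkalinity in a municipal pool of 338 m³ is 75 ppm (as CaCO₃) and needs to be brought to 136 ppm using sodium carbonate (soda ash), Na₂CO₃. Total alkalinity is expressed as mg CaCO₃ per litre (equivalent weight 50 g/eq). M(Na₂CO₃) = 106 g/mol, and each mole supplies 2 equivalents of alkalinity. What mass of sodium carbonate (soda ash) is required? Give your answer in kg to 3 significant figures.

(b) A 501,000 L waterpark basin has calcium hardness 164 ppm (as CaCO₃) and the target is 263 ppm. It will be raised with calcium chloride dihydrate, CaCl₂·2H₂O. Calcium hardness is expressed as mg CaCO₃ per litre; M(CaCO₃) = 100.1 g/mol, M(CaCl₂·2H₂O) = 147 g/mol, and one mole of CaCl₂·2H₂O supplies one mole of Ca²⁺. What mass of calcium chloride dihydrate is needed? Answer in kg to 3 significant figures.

(a) Volume: 338 m³ = 338,000 L.
(a) Alkalinity to add: (136 − 75) = 61 mg/L as CaCO₃ × 338,000 L = 20,620 g as CaCO₃.
(a) Equivalents: 20,620 g ÷ 50 g/eq = 412.4 eq.
(a) Each mole of Na₂CO₃ supplies 2 eq, so 412.4 / 2 = 206.2 mol.
(a) Mass: 206.2 mol × 106 g/mol = 21,860 g.

(b) Hardness to add: (263 − 164) = 99 mg/L as CaCO₃ × 501,000 L = 49,600 g as CaCO₃.
(b) Moles of Ca²⁺ (1 mol Ca²⁺ ≡ 1 mol CaCO₃): 49,600 / 100.1 g/mol = 495.5 mol.
(b) Mass of CaCl₂·2H₂O: 495.5 × 147 = 72,840 g.

(a) 21.9 kg; (b) 72.8 kg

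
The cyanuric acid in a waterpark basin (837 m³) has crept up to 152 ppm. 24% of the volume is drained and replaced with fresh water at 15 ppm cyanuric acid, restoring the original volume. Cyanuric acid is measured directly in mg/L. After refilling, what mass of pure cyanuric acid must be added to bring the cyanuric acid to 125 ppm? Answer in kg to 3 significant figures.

4.92 kg

Volume: 837 m³ = 837,000 L.
After draining 24% and refilling: 152 × 0.76 + 15 × 0.24 = 119.12 ppm.
Deficit to target: 125 − 119.12 = 5.88 mg/L.
Mass: 5.88 mg/L × 837,000 L = 4922 g cyanuric acid.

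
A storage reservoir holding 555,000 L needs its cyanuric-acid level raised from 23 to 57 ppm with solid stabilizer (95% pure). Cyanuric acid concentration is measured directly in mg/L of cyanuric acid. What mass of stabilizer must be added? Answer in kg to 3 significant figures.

CYA to add: (57 − 23) = 34 mg/L × 555,000 L = 18,870 g cyanuric acid.
At 95% purity: 18,870 / 0.95 = 19,860 g product.

19.9 kg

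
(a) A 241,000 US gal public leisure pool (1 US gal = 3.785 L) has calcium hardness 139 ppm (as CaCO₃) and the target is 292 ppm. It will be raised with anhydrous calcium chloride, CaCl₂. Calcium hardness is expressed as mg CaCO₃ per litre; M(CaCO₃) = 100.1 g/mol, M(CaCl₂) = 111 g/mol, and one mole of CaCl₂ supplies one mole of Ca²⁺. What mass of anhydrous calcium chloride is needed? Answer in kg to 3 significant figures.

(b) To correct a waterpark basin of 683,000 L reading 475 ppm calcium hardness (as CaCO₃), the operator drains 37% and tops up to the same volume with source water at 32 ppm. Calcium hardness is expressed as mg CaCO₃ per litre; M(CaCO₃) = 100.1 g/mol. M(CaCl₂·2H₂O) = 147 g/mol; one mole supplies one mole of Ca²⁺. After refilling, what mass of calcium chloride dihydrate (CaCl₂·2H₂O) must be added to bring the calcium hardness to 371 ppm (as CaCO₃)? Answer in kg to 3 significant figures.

(a) 155 kg; (b) 60.1 kg

(a) Volume: 241,000 US gal × 3.785 L/gal = 912,185 L.
(a) Hardness to add: (292 − 139) = 153 mg/L as CaCO₃ × 912,185 L = 139,600 g as CaCO₃.
(a) Moles of Ca²⁺ (1 mol Ca²⁺ ≡ 1 mol CaCO₃): 139,600 / 100.1 g/mol = 1394 mol.
(a) Mass of CaCl₂: 1394 × 111 = 154,800 g.

(b) After draining 37% and refilling: 475 × 0.63 + 32 × 0.37 = 311.09 ppm.
(b) Deficit to target: 371 − 311.09 = 59.91 mg/L.
(b) As CaCO₃: 59.91 mg/L × 683,000 L = 40,920 g; ÷ 100.1 = 408.8 mol Ca²⁺.
(b) Mass: 408.8 × 147 = 60,090 g.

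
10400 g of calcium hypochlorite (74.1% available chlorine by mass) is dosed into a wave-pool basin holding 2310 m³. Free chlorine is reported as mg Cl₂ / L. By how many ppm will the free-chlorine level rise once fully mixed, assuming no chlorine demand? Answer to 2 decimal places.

3.34 ppm

Volume: 2310 m³ = 2,310,000 L.
Available chlorine delivered: 10,400 g × 0.741 = 7706 g as Cl₂.
Concentration rise: 7706 g / 2,310,000 L = 3.336 mg/L = 3.34 ppm.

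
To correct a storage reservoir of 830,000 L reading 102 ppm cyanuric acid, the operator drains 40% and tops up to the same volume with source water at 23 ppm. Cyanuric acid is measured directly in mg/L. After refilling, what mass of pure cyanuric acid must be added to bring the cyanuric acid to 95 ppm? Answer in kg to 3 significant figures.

20.4 kg

After draining 40% and refilling: 102 × 0.60 + 23 × 0.40 = 70.4 ppm.
Deficit to target: 95 − 70.4 = 24.6 mg/L.
Mass: 24.6 mg/L × 830,000 L = 20,420 g cyanuric acid.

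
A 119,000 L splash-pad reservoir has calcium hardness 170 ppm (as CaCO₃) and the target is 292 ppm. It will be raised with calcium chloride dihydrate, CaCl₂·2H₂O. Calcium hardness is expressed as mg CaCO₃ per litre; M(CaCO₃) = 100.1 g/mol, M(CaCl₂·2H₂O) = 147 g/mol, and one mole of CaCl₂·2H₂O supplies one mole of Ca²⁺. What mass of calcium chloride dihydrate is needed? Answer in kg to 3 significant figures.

Hardness to add: (292 − 170) = 122 mg/L as CaCO₃ × 119,000 L = 14,520 g as CaCO₃.
Moles of Ca²⁺ (1 mol Ca²⁺ ≡ 1 mol CaCO₃): 14,520 / 100.1 g/mol = 145 mol.
Mass of CaCl₂·2H₂O: 145 × 147 = 21,320 g.

21.3 kg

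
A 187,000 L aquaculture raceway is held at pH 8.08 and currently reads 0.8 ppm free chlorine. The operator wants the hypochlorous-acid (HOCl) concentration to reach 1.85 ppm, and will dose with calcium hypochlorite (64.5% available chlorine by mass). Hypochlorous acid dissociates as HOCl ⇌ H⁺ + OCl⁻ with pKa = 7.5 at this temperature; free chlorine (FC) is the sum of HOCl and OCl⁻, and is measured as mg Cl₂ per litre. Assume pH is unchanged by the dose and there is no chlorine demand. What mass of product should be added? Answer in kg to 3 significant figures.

2.34 kg

[OCl⁻]/[HOCl] = 10^(pH − pKa) = 10^(8.08 − 7.5) = 3.802; fraction as HOCl = 1/(1 + 3.802) = 0.2083.
Free chlorine required for 1.85 ppm HOCl: 1.85 / 0.2083 = 8.884 ppm.
FC to add: 8.884 − 0.8 = 8.084 mg/L as Cl₂.
Cl₂ equivalent: 8.084 mg/L × 187,000 L = 1512 g.
Product at 64.5% available Cl: 1512 / 0.645 = 2344 g.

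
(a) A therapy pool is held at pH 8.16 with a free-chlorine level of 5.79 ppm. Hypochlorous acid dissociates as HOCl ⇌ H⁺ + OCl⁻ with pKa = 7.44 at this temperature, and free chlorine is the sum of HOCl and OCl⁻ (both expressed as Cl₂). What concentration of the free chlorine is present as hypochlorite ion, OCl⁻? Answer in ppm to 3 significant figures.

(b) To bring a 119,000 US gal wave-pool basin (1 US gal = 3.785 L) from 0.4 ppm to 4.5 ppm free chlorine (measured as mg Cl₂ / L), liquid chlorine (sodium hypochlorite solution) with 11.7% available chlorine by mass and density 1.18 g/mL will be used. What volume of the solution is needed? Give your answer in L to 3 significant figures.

(a) 4.86 ppm; (b) 13.4 L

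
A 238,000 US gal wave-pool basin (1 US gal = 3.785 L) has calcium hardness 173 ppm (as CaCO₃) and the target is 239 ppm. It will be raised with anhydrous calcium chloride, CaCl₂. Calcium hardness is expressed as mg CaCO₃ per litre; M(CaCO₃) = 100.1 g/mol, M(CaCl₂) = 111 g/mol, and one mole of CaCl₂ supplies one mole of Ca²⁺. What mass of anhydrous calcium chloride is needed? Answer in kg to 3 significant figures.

65.9 kg

Volume: 238,000 US gal × 3.785 L/gal = 900,830 L.
Hardness to add: (239 − 173) = 66 mg/L as CaCO₃ × 900,830 L = 59,450 g as CaCO₃.
Moles of Ca²⁺ (1 mol Ca²⁺ ≡ 1 mol CaCO₃): 59,450 / 100.1 g/mol = 594 mol.
Mass of CaCl₂: 594 × 111 = 65,930 g.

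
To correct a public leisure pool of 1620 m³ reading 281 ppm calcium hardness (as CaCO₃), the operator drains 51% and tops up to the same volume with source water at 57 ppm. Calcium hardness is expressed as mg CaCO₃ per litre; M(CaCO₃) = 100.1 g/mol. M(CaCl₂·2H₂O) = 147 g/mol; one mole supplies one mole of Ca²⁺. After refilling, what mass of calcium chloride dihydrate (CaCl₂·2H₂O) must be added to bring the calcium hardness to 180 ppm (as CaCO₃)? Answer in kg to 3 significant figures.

Volume: 1620 m³ = 1,620,000 L.
After draining 51% and refilling: 281 × 0.49 + 57 × 0.51 = 166.76 ppm.
Deficit to target: 180 − 166.76 = 13.24 mg/L.
As CaCO₃: 13.24 mg/L × 1,620,000 L = 21,450 g; ÷ 100.1 = 214.3 mol Ca²⁺.
Mass: 214.3 × 147 = 31,500 g.

31.5 kg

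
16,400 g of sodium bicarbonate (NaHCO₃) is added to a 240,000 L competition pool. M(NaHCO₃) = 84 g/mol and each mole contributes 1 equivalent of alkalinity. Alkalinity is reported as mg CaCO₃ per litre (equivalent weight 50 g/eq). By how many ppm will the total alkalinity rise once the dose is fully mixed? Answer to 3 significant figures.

40.7 ppm

Moles of NaHCO₃: 16,400 g ÷ 84 g/mol = 195.2 mol → 195.2 eq of alkalinity.
As CaCO₃: 195.2 eq × 50 g/eq = 9762 g.
Rise: 9762 g / 240,000 L × 1000 = 40.67 mg/L.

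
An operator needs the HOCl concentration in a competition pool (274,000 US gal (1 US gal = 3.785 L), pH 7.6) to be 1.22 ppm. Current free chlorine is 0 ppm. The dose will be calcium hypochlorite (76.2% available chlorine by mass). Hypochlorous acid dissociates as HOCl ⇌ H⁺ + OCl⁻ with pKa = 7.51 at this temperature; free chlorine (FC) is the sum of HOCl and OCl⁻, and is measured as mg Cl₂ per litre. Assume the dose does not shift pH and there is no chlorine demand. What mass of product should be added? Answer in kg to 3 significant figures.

3.70 kg

Volume: 274,000 US gal × 3.785 L/gal = 1,037,090 L.
[OCl⁻]/[HOCl] = 10^(pH − pKa) = 10^(7.6 − 7.51) = 1.23; fraction as HOCl = 1/(1 + 1.23) = 0.4484.
Free chlorine required for 1.22 ppm HOCl: 1.22 / 0.4484 = 2.721 ppm.
FC to add: 2.721 − 0 = 2.721 mg/L as Cl₂.
Cl₂ equivalent: 2.721 mg/L × 1,037,090 L = 2822 g.
Product at 76.2% available Cl: 2822 / 0.762 = 3703 g.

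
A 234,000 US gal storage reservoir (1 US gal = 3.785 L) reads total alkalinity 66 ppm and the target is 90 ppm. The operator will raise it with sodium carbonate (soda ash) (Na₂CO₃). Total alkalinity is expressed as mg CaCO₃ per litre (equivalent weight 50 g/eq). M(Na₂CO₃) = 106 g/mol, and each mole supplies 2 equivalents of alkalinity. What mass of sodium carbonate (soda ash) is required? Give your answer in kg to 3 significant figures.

22.5 kg

Volume: 234,000 US gal × 3.785 L/gal = 885,690 L.
Alkalinity to add: (90 − 66) = 24 mg/L as CaCO₃ × 885,690 L = 21,260 g as CaCO₃.
Equivalents: 21,260 g ÷ 50 g/eq = 425.1 eq.
Each mole of Na₂CO₃ supplies 2 eq, so 425.1 / 2 = 212.6 mol.
Mass: 212.6 mol × 106 g/mol = 22,530 g.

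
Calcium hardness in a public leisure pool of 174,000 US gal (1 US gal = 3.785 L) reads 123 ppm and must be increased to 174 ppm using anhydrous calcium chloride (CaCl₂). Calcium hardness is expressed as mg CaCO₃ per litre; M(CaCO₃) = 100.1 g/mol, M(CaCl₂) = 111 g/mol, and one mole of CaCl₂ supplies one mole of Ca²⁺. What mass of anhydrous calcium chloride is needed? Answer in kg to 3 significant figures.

Volume: 174,000 US gal × 3.785 L/gal = 658,590 L.
Hardness to add: (174 − 123) = 51 mg/L as CaCO₃ × 658,590 L = 33,590 g as CaCO₃.
Moles of Ca²⁺ (1 mol Ca²⁺ ≡ 1 mol CaCO₃): 33,590 / 100.1 g/mol = 335.5 mol.
Mass of CaCl₂: 335.5 × 111 = 37,250 g.

37.2 kg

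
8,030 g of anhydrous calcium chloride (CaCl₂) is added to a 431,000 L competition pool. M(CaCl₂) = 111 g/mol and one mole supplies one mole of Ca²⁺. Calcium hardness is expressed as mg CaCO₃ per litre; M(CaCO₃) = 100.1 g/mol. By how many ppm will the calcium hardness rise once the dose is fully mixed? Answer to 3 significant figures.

Moles of Ca²⁺: 8,030 g ÷ 111 g/mol = 72.34 mol.
As CaCO₃: 72.34 mol × 100.1 g/mol = 7241 g.
Rise: 7241 g / 431,000 L × 1000 = 16.8 mg/L.

16.8 ppm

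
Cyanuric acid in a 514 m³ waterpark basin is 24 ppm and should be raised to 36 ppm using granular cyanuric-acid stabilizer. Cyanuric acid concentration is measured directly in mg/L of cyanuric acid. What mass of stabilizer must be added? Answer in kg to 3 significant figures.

6.17 kg

Volume: 514 m³ = 514,000 L.
CYA to add: (36 − 24) = 12 mg/L × 514,000 L = 6168 g cyanuric acid.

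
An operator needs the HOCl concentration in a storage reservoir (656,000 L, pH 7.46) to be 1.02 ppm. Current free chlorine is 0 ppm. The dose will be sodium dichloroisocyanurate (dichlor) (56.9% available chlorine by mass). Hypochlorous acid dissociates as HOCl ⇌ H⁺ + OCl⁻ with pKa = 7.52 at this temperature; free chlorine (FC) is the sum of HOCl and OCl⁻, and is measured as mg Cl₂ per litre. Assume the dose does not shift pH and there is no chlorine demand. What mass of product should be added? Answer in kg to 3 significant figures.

[OCl⁻]/[HOCl] = 10^(pH − pKa) = 10^(7.46 − 7.52) = 0.871; fraction as HOCl = 1/(1 + 0.871) = 0.5345.
Free chlorine required for 1.02 ppm HOCl: 1.02 / 0.5345 = 1.908 ppm.
FC to add: 1.908 − 0 = 1.908 mg/L as Cl₂.
Cl₂ equivalent: 1.908 mg/L × 656,000 L = 1252 g.
Product at 56.9% available Cl: 1252 / 0.569 = 2200 g.

2.20 kg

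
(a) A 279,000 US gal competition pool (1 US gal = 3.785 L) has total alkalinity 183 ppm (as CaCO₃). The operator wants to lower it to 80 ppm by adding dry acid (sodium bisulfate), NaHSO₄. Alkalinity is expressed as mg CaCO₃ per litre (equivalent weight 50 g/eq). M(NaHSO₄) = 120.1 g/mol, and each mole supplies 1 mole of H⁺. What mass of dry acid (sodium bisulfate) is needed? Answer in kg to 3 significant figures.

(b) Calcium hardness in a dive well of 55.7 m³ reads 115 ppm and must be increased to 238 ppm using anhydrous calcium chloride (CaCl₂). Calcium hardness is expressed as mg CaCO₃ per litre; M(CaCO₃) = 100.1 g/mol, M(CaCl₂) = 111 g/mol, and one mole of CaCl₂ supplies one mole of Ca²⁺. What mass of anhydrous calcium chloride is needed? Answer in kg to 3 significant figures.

(a) 261 kg; (b) 7.60 kg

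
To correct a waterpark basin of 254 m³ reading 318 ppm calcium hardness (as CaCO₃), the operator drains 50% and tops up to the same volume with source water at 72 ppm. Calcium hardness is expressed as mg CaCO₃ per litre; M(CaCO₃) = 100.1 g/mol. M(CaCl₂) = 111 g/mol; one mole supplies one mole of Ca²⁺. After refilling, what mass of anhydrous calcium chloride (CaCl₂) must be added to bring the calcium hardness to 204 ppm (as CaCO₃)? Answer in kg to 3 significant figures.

2.53 kg

Volume: 254 m³ = 254,000 L.
After draining 50% and refilling: 318 × 0.50 + 72 × 0.50 = 195 ppm.
Deficit to target: 204 − 195 = 9 mg/L.
As CaCO₃: 9 mg/L × 254,000 L = 2286 g; ÷ 100.1 = 22.84 mol Ca²⁺.
Mass: 22.84 × 111 = 2535 g.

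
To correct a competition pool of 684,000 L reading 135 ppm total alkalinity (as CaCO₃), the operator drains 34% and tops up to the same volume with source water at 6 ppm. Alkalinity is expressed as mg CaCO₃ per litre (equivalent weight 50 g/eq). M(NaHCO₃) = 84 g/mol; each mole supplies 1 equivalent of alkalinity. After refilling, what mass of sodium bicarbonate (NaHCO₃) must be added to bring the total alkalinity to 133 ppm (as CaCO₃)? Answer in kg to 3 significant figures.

48.1 kg

After draining 34% and refilling: 135 × 0.66 + 6 × 0.34 = 91.14 ppm.
Deficit to target: 133 − 91.14 = 41.86 mg/L.
As CaCO₃: 41.86 mg/L × 684,000 L = 28,630 g; ÷ 50 g/eq ÷ 1 = 572.6 mol NaHCO₃.
Mass: 572.6 × 84 = 48,100 g.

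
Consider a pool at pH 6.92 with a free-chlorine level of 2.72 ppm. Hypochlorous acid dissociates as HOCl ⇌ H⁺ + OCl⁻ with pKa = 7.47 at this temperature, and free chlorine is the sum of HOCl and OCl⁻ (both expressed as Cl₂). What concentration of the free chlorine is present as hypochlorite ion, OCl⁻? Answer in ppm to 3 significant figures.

0.598 ppm

[OCl⁻]/[HOCl] = 10^(pH − pKa) = 10^(6.92 − 7.47) = 10^-0.55 = 0.2818.
Fraction as HOCl = 1 / (1 + 0.2818) = 0.7801.
OCl⁻ = (1 − 0.7801) × 2.72 ppm = 0.598 ppm.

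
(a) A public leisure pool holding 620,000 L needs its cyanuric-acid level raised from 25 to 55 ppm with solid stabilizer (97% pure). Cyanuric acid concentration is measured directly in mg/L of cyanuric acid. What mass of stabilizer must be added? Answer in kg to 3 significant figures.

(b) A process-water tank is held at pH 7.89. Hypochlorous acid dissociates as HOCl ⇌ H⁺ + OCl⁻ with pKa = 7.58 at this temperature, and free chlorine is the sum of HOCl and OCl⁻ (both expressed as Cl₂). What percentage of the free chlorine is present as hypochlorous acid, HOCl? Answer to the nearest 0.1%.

(a) 19.2 kg; (b) 32.9%

(a) CYA to add: (55 − 25) = 30 mg/L × 620,000 L = 18,600 g cyanuric acid.
(a) At 97% purity: 18,600 / 0.97 = 19,180 g product.

(b) [OCl⁻]/[HOCl] = 10^(pH − pKa) = 10^(7.89 − 7.58) = 10^0.31 = 2.042.
(b) Fraction as HOCl = 1 / (1 + 2.042) = 0.3288.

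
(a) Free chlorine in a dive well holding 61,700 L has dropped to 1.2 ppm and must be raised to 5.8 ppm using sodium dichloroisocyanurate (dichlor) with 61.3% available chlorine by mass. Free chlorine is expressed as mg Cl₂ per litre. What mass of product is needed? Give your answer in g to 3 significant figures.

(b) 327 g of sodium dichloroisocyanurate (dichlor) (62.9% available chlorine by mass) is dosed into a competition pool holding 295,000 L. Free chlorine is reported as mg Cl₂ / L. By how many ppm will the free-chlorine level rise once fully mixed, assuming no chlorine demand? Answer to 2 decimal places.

(a) 463 g; (b) 0.70 ppm

(a) Chlorine deficit: 5.8 − 1.2 = 4.6 ppm = 4.6 mg/L as Cl₂.
(a) Cl₂ equivalent needed: 4.6 mg/L × 61,700 L = 283,800 mg = 283.8 g.
(a) Product at 61.3% available chlorine: 283.8 / 0.613 = 463 g.

(b) Available chlorine delivered: 327 g × 0.629 = 205.7 g as Cl₂.
(b) Concentration rise: 205.7 g / 295,000 L = 0.6972 mg/L = 0.70 ppm.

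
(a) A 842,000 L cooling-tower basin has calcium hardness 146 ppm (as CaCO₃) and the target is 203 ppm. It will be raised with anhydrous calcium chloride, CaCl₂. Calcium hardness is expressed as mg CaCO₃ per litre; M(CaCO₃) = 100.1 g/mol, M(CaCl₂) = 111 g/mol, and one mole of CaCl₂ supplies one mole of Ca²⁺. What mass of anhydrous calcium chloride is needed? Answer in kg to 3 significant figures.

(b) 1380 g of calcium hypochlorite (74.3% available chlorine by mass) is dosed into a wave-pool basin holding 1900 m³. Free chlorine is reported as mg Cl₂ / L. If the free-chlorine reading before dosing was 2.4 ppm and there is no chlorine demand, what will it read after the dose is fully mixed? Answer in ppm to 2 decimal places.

(a) 53.2 kg; (b) 2.94 ppm

(a) Hardness to add: (203 − 146) = 57 mg/L as CaCO₃ × 842,000 L = 47,990 g as CaCO₃.
(a) Moles of Ca²⁺ (1 mol Ca²⁺ ≡ 1 mol CaCO₃): 47,990 / 100.1 g/mol = 479.5 mol.
(a) Mass of CaCl₂: 479.5 × 111 = 53,220 g.

(b) Volume: 1900 m³ = 1,900,000 L.
(b) Available chlorine delivered: 1380 g × 0.743 = 1025 g as Cl₂.
(b) Concentration rise: 1025 g / 1,900,000 L = 0.5397 mg/L = 0.54 ppm.
(b) Final FC: 2.4 + 0.54 = 2.94 ppm.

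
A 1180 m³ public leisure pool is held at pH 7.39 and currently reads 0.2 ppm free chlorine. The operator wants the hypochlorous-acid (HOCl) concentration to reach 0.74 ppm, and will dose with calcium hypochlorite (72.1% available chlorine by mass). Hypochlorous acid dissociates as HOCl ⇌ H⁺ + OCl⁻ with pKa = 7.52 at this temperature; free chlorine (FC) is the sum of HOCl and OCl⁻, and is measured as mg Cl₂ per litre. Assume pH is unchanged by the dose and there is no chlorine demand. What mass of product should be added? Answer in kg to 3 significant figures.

1.78 kg

Volume: 1180 m³ = 1,180,000 L.
[OCl⁻]/[HOCl] = 10^(pH − pKa) = 10^(7.39 − 7.52) = 0.7413; fraction as HOCl = 1/(1 + 0.7413) = 0.5743.
Free chlorine required for 0.74 ppm HOCl: 0.74 / 0.5743 = 1.289 ppm.
FC to add: 1.289 − 0.2 = 1.089 mg/L as Cl₂.
Cl₂ equivalent: 1.089 mg/L × 1,180,000 L = 1285 g.
Product at 72.1% available Cl: 1285 / 0.721 = 1782 g.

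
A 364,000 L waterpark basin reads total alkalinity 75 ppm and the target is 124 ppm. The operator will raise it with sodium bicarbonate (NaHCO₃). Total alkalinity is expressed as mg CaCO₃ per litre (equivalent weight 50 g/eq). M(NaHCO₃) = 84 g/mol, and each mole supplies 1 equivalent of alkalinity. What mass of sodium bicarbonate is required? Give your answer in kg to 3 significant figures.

30.0 kg

Alkalinity to add: (124 − 75) = 49 mg/L as CaCO₃ × 364,000 L = 17,840 g as CaCO₃.
Equivalents: 17,840 g ÷ 50 g/eq = 356.7 eq.
NaHCO₃ supplies 1 eq per mole → 356.7 mol.
Mass: 356.7 mol × 84 g/mol = 29,960 g.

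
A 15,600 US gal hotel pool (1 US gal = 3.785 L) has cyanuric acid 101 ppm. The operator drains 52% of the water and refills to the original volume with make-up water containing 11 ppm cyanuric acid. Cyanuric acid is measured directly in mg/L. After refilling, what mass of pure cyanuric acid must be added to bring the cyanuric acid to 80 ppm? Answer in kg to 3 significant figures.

1.52 kg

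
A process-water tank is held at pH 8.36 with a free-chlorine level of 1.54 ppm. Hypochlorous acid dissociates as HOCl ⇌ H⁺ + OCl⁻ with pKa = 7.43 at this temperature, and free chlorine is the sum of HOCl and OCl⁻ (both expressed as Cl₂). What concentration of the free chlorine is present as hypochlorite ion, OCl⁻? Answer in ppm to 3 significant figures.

1.38 ppm

[OCl⁻]/[HOCl] = 10^(pH − pKa) = 10^(8.36 − 7.43) = 10^0.93 = 8.511.
Fraction as HOCl = 1 / (1 + 8.511) = 0.1051.
OCl⁻ = (1 − 0.1051) × 1.54 ppm = 1.378 ppm.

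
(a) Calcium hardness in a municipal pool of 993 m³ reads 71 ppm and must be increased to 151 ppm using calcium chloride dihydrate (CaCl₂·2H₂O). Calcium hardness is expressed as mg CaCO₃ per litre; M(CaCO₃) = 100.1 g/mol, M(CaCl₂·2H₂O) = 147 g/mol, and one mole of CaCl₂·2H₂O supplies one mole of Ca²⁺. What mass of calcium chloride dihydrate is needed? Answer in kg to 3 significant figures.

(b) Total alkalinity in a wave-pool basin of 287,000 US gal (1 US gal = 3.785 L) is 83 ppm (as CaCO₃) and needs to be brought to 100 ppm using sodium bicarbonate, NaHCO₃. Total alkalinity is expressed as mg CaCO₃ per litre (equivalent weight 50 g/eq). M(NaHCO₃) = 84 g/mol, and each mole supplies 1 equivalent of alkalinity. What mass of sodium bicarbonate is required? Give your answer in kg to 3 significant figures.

(a) Volume: 993 m³ = 993,000 L.
(a) Hardness to add: (151 − 71) = 80 mg/L as CaCO₃ × 993,000 L = 79,440 g as CaCO₃.
(a) Moles of Ca²⁺ (1 mol Ca²⁺ ≡ 1 mol CaCO₃): 79,440 / 100.1 g/mol = 793.6 mol.
(a) Mass of CaCl₂·2H₂O: 793.6 × 147 = 116,700 g.

(b) Volume: 287,000 US gal × 3.785 L/gal = 1,086,295 L.
(b) Alkalinity to add: (100 − 83) = 17 mg/L as CaCO₃ × 1,086,295 L = 18,470 g as CaCO₃.
(b) Equivalents: 18,470 g ÷ 50 g/eq = 369.3 eq.
(b) NaHCO₃ supplies 1 eq per mole → 369.3 mol.
(b) Mass: 369.3 mol × 84 g/mol = 31,020 g.

(a) 117 kg; (b) 31.0 kg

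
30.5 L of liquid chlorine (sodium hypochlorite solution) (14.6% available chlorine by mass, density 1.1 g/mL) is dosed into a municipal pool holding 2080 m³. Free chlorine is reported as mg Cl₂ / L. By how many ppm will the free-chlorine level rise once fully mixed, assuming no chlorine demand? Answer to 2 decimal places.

2.35 ppm

Volume: 2080 m³ = 2,080,000 L.
Mass of solution: 30.5 L × 1000 mL/L × 1.1 g/mL = 33,550 g.
Available chlorine delivered: 33,550 g × 0.146 = 4898 g as Cl₂.
Concentration rise: 4898 g / 2,080,000 L = 2.355 mg/L = 2.35 ppm.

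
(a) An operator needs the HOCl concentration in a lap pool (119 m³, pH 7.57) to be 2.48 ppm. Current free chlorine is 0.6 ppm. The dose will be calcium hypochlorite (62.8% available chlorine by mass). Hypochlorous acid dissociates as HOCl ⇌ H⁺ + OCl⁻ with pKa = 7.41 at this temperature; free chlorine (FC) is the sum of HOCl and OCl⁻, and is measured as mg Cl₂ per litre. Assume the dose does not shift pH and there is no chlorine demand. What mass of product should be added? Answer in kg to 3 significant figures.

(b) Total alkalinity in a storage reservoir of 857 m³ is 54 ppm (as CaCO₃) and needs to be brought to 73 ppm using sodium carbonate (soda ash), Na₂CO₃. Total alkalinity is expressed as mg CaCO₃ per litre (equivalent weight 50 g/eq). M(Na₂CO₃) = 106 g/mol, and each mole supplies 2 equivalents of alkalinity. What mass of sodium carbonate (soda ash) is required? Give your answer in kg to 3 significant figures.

(a) Volume: 119 m³ = 119,000 L.
(a) [OCl⁻]/[HOCl] = 10^(pH − pKa) = 10^(7.57 − 7.41) = 1.445; fraction as HOCl = 1/(1 + 1.445) = 0.4089.
(a) Free chlorine required for 2.48 ppm HOCl: 2.48 / 0.4089 = 6.065 ppm.
(a) FC to add: 6.065 − 0.6 = 5.465 mg/L as Cl₂.
(a) Cl₂ equivalent: 5.465 mg/L × 119,000 L = 650.3 g.
(a) Product at 62.8% available Cl: 650.3 / 0.628 = 1036 g.

(b) Volume: 857 m³ = 857,000 L.
(b) Alkalinity to add: (73 − 54) = 19 mg/L as CaCO₃ × 857,000 L = 16,280 g as CaCO₃.
(b) Equivalents: 16,280 g ÷ 50 g/eq = 325.7 eq.
(b) Each mole of Na₂CO₃ supplies 2 eq, so 325.7 / 2 = 162.8 mol.
(b) Mass: 162.8 mol × 106 g/mol = 17,260 g.

(a) 1.04 kg; (b) 17.3 kg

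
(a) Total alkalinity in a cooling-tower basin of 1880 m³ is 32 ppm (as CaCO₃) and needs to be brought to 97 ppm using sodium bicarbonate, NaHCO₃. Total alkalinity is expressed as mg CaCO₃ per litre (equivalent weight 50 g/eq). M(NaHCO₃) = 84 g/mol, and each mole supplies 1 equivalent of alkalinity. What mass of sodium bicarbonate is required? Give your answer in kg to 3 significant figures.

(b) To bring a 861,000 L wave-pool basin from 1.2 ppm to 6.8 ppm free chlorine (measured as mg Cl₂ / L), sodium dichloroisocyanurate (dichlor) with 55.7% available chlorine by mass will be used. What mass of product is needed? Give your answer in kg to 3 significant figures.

(a) Volume: 1880 m³ = 1,880,000 L.
(a) Alkalinity to add: (97 − 32) = 65 mg/L as CaCO₃ × 1,880,000 L = 122,200 g as CaCO₃.
(a) Equivalents: 122,200 g ÷ 50 g/eq = 2444 eq.
(a) NaHCO₃ supplies 1 eq per mole → 2444 mol.
(a) Mass: 2444 mol × 84 g/mol = 205,300 g.

(b) Chlorine deficit: 6.8 − 1.2 = 5.6 ppm = 5.6 mg/L as Cl₂.
(b) Cl₂ equivalent needed: 5.6 mg/L × 861,000 L = 4,822,000 mg = 4822 g.
(b) Product at 55.7% available chlorine: 4822 / 0.557 = 8656 g.

(a) 205 kg; (b) 8.66 kg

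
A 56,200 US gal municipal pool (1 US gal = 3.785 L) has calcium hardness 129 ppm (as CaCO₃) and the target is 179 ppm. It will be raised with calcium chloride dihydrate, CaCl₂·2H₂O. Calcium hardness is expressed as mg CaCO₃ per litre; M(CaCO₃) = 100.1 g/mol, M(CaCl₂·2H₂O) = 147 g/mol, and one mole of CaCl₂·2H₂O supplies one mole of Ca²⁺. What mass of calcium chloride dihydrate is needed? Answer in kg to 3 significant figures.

15.6 kg

Volume: 56,200 US gal × 3.785 L/gal = 212,717 L.
Hardness to add: (179 − 129) = 50 mg/L as CaCO₃ × 212,717 L = 10,640 g as CaCO₃.
Moles of Ca²⁺ (1 mol Ca²⁺ ≡ 1 mol CaCO₃): 10,640 / 100.1 g/mol = 106.3 mol.
Mass of CaCl₂·2H₂O: 106.3 × 147 = 15,620 g.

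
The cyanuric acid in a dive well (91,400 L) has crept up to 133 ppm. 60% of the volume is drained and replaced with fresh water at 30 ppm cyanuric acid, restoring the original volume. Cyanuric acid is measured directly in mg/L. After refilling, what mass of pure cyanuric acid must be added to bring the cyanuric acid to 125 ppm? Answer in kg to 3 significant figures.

4.92 kg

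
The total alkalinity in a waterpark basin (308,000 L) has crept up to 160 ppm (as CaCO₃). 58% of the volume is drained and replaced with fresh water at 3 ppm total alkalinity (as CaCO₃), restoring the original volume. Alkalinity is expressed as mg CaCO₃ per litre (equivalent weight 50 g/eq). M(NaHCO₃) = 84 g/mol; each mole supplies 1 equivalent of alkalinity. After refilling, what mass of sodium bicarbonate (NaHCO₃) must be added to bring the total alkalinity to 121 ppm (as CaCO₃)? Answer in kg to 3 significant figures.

26.9 kg

After draining 58% and refilling: 160 × 0.42 + 3 × 0.58 = 68.94 ppm.
Deficit to target: 121 − 68.94 = 52.06 mg/L.
As CaCO₃: 52.06 mg/L × 308,000 L = 16,030 g; ÷ 50 g/eq ÷ 1 = 320.7 mol NaHCO₃.
Mass: 320.7 × 84 = 26,940 g.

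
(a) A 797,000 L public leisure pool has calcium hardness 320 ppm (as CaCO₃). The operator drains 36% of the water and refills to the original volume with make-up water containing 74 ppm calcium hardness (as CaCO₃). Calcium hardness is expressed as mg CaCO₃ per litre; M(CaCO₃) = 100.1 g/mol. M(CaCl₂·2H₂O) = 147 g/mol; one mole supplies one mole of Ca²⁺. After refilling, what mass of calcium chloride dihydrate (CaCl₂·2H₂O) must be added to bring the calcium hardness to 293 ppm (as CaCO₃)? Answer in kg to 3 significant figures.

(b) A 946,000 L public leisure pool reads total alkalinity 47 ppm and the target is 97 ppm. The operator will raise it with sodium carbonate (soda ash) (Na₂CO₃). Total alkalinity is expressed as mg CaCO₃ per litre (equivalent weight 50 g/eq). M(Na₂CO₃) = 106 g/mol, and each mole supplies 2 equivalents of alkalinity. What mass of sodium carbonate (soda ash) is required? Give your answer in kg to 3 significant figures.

(a) After draining 36% and refilling: 320 × 0.64 + 74 × 0.36 = 231.44 ppm.
(a) Deficit to target: 293 − 231.44 = 61.56 mg/L.
(a) As CaCO₃: 61.56 mg/L × 797,000 L = 49,060 g; ÷ 100.1 = 490.1 mol Ca²⁺.
(a) Mass: 490.1 × 147 = 72,050 g.

(b) Alkalinity to add: (97 − 47) = 50 mg/L as CaCO₃ × 946,000 L = 47,300 g as CaCO₃.
(b) Equivalents: 47,300 g ÷ 50 g/eq = 946 eq.
(b) Each mole of Na₂CO₃ supplies 2 eq, so 946 / 2 = 473 mol.
(b) Mass: 473 mol × 106 g/mol = 50,140 g.

(a) 72.1 kg; (b) 50.1 kg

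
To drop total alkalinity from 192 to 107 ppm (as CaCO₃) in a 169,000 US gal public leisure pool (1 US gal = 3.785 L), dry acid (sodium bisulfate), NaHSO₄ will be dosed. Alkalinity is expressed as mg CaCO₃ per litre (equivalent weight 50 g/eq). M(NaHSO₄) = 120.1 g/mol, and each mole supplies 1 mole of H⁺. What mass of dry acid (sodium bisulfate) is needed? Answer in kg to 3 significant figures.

Volume: 169,000 US gal × 3.785 L/gal = 639,665 L.
Alkalinity to neutralize: (192 − 107) = 85 mg/L as CaCO₃ × 639,665 L = 54,370 g as CaCO₃.
Equivalents of H⁺ required: 54,370 ÷ 50 g/eq = 1087 eq = 1087 mol NaHSO₄.
Mass of NaHSO₄: 1087 × 120.1 = 130,600 g.

131 kg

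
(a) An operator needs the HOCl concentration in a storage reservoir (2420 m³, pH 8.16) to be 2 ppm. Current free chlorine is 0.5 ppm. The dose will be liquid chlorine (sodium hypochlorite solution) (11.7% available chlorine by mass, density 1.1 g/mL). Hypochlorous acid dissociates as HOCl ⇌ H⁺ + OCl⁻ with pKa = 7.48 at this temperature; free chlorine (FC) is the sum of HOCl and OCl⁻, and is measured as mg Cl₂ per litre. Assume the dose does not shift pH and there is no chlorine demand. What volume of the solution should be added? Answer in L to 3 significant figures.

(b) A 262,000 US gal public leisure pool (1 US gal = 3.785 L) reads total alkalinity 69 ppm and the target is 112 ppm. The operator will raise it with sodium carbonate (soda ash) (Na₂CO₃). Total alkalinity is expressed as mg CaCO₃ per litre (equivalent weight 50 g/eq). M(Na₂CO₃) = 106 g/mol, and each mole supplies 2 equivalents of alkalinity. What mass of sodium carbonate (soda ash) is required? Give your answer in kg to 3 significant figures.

(a) 208 L; (b) 45.2 kg

(a) Volume: 2420 m³ = 2,420,000 L.
(a) [OCl⁻]/[HOCl] = 10^(pH − pKa) = 10^(8.16 − 7.48) = 4.786; fraction as HOCl = 1/(1 + 4.786) = 0.1728.
(a) Free chlorine required for 2 ppm HOCl: 2 / 0.1728 = 11.57 ppm.
(a) FC to add: 11.57 − 0.5 = 11.07 mg/L as Cl₂.
(a) Cl₂ equivalent: 11.07 mg/L × 2,420,000 L = 26,800 g.
(a) Product at 11.7% available Cl: 26,800 / 0.117 = 229,000 g.
(a) Volume: 229,000 g ÷ 1.1 g/mL = 208,200 mL.

(b) Volume: 262,000 US gal × 3.785 L/gal = 991,670 L.
(b) Alkalinity to add: (112 − 69) = 43 mg/L as CaCO₃ × 991,670 L = 42,640 g as CaCO₃.
(b) Equivalents: 42,640 g ÷ 50 g/eq = 852.8 eq.
(b) Each mole of Na₂CO₃ supplies 2 eq, so 852.8 / 2 = 426.4 mol.
(b) Mass: 426.4 mol × 106 g/mol = 45,200 g.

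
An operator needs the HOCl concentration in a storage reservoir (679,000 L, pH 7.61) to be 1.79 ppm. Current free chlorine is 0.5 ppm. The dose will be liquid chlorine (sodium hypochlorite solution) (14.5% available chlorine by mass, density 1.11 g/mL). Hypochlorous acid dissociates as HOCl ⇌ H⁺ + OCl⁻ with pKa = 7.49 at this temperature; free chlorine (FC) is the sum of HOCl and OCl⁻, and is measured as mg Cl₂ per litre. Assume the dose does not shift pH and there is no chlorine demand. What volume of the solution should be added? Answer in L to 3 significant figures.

15.4 L

[OCl⁻]/[HOCl] = 10^(pH − pKa) = 10^(7.61 − 7.49) = 1.318; fraction as HOCl = 1/(1 + 1.318) = 0.4314.
Free chlorine required for 1.79 ppm HOCl: 1.79 / 0.4314 = 4.15 ppm.
FC to add: 4.15 − 0.5 = 3.65 mg/L as Cl₂.
Cl₂ equivalent: 3.65 mg/L × 679,000 L = 2478 g.
Product at 14.5% available Cl: 2478 / 0.145 = 17,090 g.
Volume: 17,090 g ÷ 1.11 g/mL = 15,400 mL.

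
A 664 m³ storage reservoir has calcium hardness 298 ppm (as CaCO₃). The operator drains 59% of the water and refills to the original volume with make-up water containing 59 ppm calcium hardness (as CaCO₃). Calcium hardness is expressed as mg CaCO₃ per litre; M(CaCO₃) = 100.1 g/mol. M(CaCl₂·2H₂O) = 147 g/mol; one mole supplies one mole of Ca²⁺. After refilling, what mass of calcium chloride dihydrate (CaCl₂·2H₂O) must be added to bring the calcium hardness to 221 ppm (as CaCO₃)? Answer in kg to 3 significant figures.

62.4 kg

Volume: 664 m³ = 664,000 L.
After draining 59% and refilling: 298 × 0.41 + 59 × 0.59 = 156.99 ppm.
Deficit to target: 221 − 156.99 = 64.01 mg/L.
As CaCO₃: 64.01 mg/L × 664,000 L = 42,500 g; ÷ 100.1 = 424.6 mol Ca²⁺.
Mass: 424.6 × 147 = 62,420 g.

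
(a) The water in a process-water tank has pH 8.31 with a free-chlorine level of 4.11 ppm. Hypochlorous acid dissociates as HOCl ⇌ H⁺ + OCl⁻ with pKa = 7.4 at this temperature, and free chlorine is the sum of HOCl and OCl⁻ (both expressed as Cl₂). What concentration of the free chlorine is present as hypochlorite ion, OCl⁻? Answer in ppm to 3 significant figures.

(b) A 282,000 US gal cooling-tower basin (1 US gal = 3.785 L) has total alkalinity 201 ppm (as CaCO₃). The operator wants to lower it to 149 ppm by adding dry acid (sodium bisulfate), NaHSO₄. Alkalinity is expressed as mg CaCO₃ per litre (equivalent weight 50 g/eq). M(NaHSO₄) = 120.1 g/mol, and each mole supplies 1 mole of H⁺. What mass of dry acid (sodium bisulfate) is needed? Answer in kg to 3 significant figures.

(a) 3.66 ppm; (b) 133 kg

(a) [OCl⁻]/[HOCl] = 10^(pH − pKa) = 10^(8.31 − 7.4) = 10^0.91 = 8.128.
(a) Fraction as HOCl = 1 / (1 + 8.128) = 0.1095.
(a) OCl⁻ = (1 − 0.1095) × 4.11 ppm = 3.66 ppm.

(b) Volume: 282,000 US gal × 3.785 L/gal = 1,067,370 L.
(b) Alkalinity to neutralize: (201 − 149) = 52 mg/L as CaCO₃ × 1,067,370 L = 55,500 g as CaCO₃.
(b) Equivalents of H⁺ required: 55,500 ÷ 50 g/eq = 1110 eq = 1110 mol NaHSO₄.
(b) Mass of NaHSO₄: 1110 × 120.1 = 133,300 g.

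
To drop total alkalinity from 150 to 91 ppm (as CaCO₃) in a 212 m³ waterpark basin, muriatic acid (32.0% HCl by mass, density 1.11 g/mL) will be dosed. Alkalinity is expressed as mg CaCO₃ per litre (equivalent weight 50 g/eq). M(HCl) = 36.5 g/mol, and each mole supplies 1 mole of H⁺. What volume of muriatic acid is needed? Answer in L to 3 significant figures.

Volume: 212 m³ = 212,000 L.
Alkalinity to neutralize: (150 − 91) = 59 mg/L as CaCO₃ × 212,000 L = 12,510 g as CaCO₃.
Equivalents of H⁺ required: 12,510 ÷ 50 g/eq = 250.2 eq = 250.2 mol HCl.
Mass of HCl: 250.2 × 36.5 = 9131 g.
Mass of 32.0% solution: 9131 / 0.32 = 28,530 g.
Volume: 28,530 g ÷ 1.11 g/mL = 25,710 mL.

25.7 L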